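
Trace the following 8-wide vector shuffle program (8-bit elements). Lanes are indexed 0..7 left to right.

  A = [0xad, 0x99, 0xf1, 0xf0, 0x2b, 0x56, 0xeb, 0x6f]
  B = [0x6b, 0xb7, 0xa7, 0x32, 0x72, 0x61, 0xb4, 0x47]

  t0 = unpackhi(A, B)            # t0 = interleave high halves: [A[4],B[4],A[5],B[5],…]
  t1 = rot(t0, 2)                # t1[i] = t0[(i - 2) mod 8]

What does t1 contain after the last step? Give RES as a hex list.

t0 = [0x2b, 0x72, 0x56, 0x61, 0xeb, 0xb4, 0x6f, 0x47]
t1 = [0x6f, 0x47, 0x2b, 0x72, 0x56, 0x61, 0xeb, 0xb4]

RES = [0x6f, 0x47, 0x2b, 0x72, 0x56, 0x61, 0xeb, 0xb4]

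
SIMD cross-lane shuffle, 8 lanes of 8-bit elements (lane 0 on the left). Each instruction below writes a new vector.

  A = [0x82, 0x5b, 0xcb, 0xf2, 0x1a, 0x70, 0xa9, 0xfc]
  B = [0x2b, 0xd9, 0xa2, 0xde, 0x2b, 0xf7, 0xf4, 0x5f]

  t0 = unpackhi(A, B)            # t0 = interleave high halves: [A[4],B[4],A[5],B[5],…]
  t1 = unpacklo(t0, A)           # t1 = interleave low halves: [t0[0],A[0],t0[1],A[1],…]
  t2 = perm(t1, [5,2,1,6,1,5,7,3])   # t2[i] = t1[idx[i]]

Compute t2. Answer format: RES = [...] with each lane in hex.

→ t0 |1a|2b|70|f7|a9|f4|fc|5f|
→ t1 |1a|82|2b|5b|70|cb|f7|f2|
→ t2 |cb|2b|82|f7|82|cb|f2|5b|

RES = [0xcb, 0x2b, 0x82, 0xf7, 0x82, 0xcb, 0xf2, 0x5b]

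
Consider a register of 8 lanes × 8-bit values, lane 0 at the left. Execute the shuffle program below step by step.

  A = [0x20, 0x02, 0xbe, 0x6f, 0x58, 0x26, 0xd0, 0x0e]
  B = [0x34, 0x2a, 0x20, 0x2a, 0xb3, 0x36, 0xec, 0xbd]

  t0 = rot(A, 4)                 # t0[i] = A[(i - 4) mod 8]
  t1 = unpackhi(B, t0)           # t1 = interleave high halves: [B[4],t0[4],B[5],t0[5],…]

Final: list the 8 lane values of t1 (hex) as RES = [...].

RES = [ 0xb3  0x20  0x36  0x02  0xec  0xbe  0xbd  0x6f ]

→ t0 |58|26|d0|0e|20|02|be|6f|
→ t1 |b3|20|36|02|ec|be|bd|6f|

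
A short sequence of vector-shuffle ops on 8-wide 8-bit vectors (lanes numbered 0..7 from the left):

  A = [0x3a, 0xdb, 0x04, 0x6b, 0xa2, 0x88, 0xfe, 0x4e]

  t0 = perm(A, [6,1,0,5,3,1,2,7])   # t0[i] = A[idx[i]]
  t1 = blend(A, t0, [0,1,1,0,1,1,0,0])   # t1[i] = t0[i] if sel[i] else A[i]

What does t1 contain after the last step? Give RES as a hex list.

t0 = [0xfe, 0xdb, 0x3a, 0x88, 0x6b, 0xdb, 0x04, 0x4e]
t1 = [0x3a, 0xdb, 0x3a, 0x6b, 0x6b, 0xdb, 0xfe, 0x4e]

RES = [0x3a, 0xdb, 0x3a, 0x6b, 0x6b, 0xdb, 0xfe, 0x4e]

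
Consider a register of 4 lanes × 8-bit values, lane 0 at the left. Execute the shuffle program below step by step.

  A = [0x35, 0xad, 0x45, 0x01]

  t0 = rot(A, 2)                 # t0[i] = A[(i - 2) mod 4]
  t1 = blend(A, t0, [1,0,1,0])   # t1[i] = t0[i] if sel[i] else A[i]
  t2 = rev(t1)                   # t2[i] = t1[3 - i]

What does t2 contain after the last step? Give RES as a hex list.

RES = [0x01, 0x35, 0xad, 0x45]

t0 = [0x45, 0x01, 0x35, 0xad]
t1 = [0x45, 0xad, 0x35, 0x01]
t2 = [0x01, 0x35, 0xad, 0x45]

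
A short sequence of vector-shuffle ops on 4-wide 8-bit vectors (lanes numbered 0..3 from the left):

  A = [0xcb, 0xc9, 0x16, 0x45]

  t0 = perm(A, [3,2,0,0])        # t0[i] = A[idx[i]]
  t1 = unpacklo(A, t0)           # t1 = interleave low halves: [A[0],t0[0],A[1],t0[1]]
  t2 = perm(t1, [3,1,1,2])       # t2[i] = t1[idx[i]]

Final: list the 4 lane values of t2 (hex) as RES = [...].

RES = [ 0x16  0x45  0x45  0xc9 ]

→ t0 |45|16|cb|cb|
→ t1 |cb|45|c9|16|
→ t2 |16|45|45|c9|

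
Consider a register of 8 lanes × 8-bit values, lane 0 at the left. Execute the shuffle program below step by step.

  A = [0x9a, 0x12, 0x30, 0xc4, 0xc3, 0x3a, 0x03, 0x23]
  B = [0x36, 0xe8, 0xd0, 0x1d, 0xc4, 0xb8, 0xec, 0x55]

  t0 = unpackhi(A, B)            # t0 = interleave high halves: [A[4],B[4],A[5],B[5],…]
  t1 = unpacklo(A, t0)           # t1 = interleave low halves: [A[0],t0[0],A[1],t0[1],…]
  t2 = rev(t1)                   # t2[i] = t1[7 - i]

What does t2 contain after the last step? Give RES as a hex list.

→ t0 |c3|c4|3a|b8|03|ec|23|55|
→ t1 |9a|c3|12|c4|30|3a|c4|b8|
→ t2 |b8|c4|3a|30|c4|12|c3|9a|

RES = [ 0xb8  0xc4  0x3a  0x30  0xc4  0x12  0xc3  0x9a ]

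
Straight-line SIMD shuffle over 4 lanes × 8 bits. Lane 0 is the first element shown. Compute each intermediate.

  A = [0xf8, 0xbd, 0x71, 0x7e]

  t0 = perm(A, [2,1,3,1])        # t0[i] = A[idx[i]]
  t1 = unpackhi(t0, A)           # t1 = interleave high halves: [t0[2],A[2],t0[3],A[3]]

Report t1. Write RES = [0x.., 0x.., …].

→ t0 |71|bd|7e|bd|
→ t1 |7e|71|bd|7e|

RES = [ 0x7e  0x71  0xbd  0x7e ]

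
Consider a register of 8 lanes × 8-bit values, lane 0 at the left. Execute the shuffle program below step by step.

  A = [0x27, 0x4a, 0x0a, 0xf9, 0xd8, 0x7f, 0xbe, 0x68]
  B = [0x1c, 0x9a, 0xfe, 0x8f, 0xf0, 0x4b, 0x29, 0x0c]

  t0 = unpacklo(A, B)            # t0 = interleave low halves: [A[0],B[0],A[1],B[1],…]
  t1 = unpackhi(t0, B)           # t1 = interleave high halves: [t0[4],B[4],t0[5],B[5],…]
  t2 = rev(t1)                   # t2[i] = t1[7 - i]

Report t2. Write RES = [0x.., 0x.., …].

t0 = [0x27, 0x1c, 0x4a, 0x9a, 0x0a, 0xfe, 0xf9, 0x8f]
t1 = [0x0a, 0xf0, 0xfe, 0x4b, 0xf9, 0x29, 0x8f, 0x0c]
t2 = [0x0c, 0x8f, 0x29, 0xf9, 0x4b, 0xfe, 0xf0, 0x0a]

RES = [ 0x0c  0x8f  0x29  0xf9  0x4b  0xfe  0xf0  0x0a ]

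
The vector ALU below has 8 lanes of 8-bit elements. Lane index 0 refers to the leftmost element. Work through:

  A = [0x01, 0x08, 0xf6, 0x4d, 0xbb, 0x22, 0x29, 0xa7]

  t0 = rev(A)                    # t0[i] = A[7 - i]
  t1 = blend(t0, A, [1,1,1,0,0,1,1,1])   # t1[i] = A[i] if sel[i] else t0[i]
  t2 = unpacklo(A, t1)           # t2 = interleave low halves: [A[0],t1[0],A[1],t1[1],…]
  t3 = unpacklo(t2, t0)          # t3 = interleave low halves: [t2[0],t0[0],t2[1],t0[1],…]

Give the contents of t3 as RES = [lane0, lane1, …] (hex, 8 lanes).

→ t0 |a7|29|22|bb|4d|f6|08|01|
→ t1 |01|08|f6|bb|4d|22|29|a7|
→ t2 |01|01|08|08|f6|f6|4d|bb|
→ t3 |01|a7|01|29|08|22|08|bb|

RES = [ 0x01  0xa7  0x01  0x29  0x08  0x22  0x08  0xbb ]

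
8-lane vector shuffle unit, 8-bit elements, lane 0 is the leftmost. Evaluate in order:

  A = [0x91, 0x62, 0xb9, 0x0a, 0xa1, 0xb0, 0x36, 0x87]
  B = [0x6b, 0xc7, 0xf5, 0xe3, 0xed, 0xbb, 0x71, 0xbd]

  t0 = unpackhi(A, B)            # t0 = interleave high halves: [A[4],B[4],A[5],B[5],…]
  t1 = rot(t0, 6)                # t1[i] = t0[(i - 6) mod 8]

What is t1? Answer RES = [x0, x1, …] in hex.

t0 = [0xa1, 0xed, 0xb0, 0xbb, 0x36, 0x71, 0x87, 0xbd]
t1 = [0xb0, 0xbb, 0x36, 0x71, 0x87, 0xbd, 0xa1, 0xed]

RES = [ 0xb0  0xbb  0x36  0x71  0x87  0xbd  0xa1  0xed ]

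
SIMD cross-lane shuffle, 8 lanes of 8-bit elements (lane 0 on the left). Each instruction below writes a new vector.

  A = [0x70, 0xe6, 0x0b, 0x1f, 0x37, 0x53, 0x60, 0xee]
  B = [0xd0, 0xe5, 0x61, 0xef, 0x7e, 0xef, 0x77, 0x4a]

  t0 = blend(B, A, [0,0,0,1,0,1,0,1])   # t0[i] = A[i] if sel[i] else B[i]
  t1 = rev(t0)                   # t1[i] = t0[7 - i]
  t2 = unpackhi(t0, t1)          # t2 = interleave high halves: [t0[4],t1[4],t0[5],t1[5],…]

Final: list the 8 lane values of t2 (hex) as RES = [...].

RES = [0x7e, 0x1f, 0x53, 0x61, 0x77, 0xe5, 0xee, 0xd0]

→ t0 |d0|e5|61|1f|7e|53|77|ee|
→ t1 |ee|77|53|7e|1f|61|e5|d0|
→ t2 |7e|1f|53|61|77|e5|ee|d0|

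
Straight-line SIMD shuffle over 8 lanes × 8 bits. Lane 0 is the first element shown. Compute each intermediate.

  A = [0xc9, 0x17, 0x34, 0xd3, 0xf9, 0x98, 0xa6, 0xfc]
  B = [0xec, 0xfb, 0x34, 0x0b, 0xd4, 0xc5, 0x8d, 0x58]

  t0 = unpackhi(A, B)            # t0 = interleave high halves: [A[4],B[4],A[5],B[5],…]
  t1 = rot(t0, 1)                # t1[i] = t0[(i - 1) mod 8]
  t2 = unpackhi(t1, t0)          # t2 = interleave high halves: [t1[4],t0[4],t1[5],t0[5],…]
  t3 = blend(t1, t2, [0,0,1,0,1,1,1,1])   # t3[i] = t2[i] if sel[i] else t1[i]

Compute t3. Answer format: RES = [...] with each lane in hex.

→ t0 |f9|d4|98|c5|a6|8d|fc|58|
→ t1 |58|f9|d4|98|c5|a6|8d|fc|
→ t2 |c5|a6|a6|8d|8d|fc|fc|58|
→ t3 |58|f9|a6|98|8d|fc|fc|58|

RES = [0x58, 0xf9, 0xa6, 0x98, 0x8d, 0xfc, 0xfc, 0x58]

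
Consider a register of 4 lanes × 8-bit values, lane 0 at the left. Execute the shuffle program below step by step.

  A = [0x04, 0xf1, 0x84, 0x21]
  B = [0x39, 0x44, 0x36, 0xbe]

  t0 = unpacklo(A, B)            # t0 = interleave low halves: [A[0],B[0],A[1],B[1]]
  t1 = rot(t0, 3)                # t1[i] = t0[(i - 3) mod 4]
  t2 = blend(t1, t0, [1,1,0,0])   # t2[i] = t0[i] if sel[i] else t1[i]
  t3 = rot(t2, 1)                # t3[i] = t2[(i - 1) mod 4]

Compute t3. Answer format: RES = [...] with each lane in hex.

RES = [ 0x04  0x04  0x39  0x44 ]

  t0: 04 39 f1 44
  t1: 39 f1 44 04
  t2: 04 39 44 04
  t3: 04 04 39 44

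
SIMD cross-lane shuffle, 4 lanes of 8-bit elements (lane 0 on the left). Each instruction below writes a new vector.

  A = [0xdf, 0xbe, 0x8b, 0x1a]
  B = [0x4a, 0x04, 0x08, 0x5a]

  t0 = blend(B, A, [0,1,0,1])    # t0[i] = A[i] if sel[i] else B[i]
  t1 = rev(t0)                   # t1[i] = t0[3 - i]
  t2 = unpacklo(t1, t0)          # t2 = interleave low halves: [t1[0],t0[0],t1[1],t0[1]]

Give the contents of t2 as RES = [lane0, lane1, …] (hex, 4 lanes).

  t0: 4a be 08 1a
  t1: 1a 08 be 4a
  t2: 1a 4a 08 be

RES = [0x1a, 0x4a, 0x08, 0xbe]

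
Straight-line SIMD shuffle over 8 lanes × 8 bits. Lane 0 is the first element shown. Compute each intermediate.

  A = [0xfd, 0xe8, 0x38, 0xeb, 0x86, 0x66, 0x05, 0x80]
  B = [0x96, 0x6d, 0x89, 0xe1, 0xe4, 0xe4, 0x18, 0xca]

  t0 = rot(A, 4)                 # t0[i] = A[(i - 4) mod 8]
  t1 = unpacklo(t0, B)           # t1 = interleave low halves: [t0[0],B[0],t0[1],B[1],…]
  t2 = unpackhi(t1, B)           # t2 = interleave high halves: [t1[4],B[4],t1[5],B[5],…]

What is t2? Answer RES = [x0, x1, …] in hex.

RES = [0x05, 0xe4, 0x89, 0xe4, 0x80, 0x18, 0xe1, 0xca]

t0 = [0x86, 0x66, 0x05, 0x80, 0xfd, 0xe8, 0x38, 0xeb]
t1 = [0x86, 0x96, 0x66, 0x6d, 0x05, 0x89, 0x80, 0xe1]
t2 = [0x05, 0xe4, 0x89, 0xe4, 0x80, 0x18, 0xe1, 0xca]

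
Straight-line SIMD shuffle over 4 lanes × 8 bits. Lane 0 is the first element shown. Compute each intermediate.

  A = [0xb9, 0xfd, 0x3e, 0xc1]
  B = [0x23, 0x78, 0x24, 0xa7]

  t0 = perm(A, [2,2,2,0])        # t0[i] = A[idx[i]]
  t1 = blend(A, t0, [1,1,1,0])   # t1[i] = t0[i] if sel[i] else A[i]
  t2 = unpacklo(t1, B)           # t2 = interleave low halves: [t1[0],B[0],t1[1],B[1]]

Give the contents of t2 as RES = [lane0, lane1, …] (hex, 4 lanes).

t0 = [0x3e, 0x3e, 0x3e, 0xb9]
t1 = [0x3e, 0x3e, 0x3e, 0xc1]
t2 = [0x3e, 0x23, 0x3e, 0x78]

RES = [0x3e, 0x23, 0x3e, 0x78]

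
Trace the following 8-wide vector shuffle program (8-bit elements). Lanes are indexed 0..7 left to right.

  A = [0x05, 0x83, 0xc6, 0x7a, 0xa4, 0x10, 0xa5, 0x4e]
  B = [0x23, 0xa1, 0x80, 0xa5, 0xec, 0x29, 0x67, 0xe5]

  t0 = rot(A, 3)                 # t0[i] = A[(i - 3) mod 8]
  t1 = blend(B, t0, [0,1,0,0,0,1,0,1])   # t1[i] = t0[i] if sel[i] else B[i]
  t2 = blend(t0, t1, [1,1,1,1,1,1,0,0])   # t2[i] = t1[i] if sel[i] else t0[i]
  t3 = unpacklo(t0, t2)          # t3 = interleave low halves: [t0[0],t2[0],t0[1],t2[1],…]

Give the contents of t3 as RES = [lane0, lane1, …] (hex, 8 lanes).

t0 = [0x10, 0xa5, 0x4e, 0x05, 0x83, 0xc6, 0x7a, 0xa4]
t1 = [0x23, 0xa5, 0x80, 0xa5, 0xec, 0xc6, 0x67, 0xa4]
t2 = [0x23, 0xa5, 0x80, 0xa5, 0xec, 0xc6, 0x7a, 0xa4]
t3 = [0x10, 0x23, 0xa5, 0xa5, 0x4e, 0x80, 0x05, 0xa5]

RES = [ 0x10  0x23  0xa5  0xa5  0x4e  0x80  0x05  0xa5 ]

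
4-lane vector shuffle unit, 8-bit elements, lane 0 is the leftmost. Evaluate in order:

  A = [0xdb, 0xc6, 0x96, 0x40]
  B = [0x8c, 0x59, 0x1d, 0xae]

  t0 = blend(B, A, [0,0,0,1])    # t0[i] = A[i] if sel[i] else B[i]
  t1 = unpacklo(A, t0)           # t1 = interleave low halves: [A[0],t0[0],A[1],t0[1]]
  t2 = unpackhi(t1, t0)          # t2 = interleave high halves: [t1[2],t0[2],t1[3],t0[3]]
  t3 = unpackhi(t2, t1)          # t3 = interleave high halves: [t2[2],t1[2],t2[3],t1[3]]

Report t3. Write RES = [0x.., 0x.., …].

  t0: 8c 59 1d 40
  t1: db 8c c6 59
  t2: c6 1d 59 40
  t3: 59 c6 40 59

RES = [ 0x59  0xc6  0x40  0x59 ]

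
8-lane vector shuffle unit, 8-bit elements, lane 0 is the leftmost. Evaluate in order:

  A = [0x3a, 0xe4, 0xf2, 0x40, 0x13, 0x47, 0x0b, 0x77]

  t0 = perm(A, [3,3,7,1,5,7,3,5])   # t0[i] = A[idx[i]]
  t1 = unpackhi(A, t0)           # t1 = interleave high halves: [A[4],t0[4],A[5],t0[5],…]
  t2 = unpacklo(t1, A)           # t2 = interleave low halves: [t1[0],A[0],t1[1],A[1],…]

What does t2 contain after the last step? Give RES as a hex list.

RES = [ 0x13  0x3a  0x47  0xe4  0x47  0xf2  0x77  0x40 ]

→ t0 |40|40|77|e4|47|77|40|47|
→ t1 |13|47|47|77|0b|40|77|47|
→ t2 |13|3a|47|e4|47|f2|77|40|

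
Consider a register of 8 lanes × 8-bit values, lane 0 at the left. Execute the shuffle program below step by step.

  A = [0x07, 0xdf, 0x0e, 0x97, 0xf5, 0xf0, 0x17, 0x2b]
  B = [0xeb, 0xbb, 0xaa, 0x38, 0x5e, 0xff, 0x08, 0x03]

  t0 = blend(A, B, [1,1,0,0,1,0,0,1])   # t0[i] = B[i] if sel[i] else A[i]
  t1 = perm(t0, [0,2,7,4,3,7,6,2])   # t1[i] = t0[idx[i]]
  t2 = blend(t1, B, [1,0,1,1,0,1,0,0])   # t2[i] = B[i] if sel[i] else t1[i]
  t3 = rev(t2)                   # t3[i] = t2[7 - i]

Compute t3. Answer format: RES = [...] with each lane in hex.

RES = [ 0x0e  0x17  0xff  0x97  0x38  0xaa  0x0e  0xeb ]

  t0: eb bb 0e 97 5e f0 17 03
  t1: eb 0e 03 5e 97 03 17 0e
  t2: eb 0e aa 38 97 ff 17 0e
  t3: 0e 17 ff 97 38 aa 0e eb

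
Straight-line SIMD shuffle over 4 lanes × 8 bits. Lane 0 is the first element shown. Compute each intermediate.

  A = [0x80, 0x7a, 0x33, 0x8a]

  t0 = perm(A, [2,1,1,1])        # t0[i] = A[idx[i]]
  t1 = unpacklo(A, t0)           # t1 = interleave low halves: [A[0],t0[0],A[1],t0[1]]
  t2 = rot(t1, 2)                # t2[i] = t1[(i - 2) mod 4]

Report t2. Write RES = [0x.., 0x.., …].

RES = [ 0x7a  0x7a  0x80  0x33 ]

t0 = [0x33, 0x7a, 0x7a, 0x7a]
t1 = [0x80, 0x33, 0x7a, 0x7a]
t2 = [0x7a, 0x7a, 0x80, 0x33]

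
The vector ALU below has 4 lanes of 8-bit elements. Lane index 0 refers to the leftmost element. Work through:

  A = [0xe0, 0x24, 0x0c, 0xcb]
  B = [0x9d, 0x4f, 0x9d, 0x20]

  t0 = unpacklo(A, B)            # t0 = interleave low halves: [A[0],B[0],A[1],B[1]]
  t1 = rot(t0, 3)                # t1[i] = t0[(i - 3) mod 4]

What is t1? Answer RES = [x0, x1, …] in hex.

RES = [ 0x9d  0x24  0x4f  0xe0 ]

t0 = [0xe0, 0x9d, 0x24, 0x4f]
t1 = [0x9d, 0x24, 0x4f, 0xe0]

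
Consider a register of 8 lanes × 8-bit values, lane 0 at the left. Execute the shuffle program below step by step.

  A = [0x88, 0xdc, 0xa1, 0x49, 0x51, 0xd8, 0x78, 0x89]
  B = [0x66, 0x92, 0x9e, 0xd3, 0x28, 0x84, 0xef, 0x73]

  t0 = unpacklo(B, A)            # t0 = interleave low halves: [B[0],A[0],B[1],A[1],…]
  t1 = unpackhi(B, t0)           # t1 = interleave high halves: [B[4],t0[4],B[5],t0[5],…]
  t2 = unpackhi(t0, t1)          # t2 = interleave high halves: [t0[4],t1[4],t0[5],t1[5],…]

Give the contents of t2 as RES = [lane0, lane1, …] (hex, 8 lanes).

RES = [ 0x9e  0xef  0xa1  0xd3  0xd3  0x73  0x49  0x49 ]

→ t0 |66|88|92|dc|9e|a1|d3|49|
→ t1 |28|9e|84|a1|ef|d3|73|49|
→ t2 |9e|ef|a1|d3|d3|73|49|49|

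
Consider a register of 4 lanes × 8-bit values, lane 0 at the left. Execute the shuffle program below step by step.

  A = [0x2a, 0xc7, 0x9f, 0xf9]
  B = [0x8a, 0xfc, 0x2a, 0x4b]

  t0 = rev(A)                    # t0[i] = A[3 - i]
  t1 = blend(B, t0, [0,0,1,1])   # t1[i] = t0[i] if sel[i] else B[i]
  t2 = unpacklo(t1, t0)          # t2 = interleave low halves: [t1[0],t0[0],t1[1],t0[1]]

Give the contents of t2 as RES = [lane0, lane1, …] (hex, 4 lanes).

t0 = [0xf9, 0x9f, 0xc7, 0x2a]
t1 = [0x8a, 0xfc, 0xc7, 0x2a]
t2 = [0x8a, 0xf9, 0xfc, 0x9f]

RES = [0x8a, 0xf9, 0xfc, 0x9f]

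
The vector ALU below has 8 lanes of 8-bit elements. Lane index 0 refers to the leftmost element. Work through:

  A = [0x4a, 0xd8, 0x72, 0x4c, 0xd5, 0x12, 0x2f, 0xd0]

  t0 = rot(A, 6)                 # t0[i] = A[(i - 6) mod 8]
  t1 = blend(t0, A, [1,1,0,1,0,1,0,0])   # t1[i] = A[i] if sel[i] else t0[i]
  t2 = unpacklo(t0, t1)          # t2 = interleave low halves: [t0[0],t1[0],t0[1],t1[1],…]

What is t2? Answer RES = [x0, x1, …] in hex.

RES = [0x72, 0x4a, 0x4c, 0xd8, 0xd5, 0xd5, 0x12, 0x4c]

  t0: 72 4c d5 12 2f d0 4a d8
  t1: 4a d8 d5 4c 2f 12 4a d8
  t2: 72 4a 4c d8 d5 d5 12 4c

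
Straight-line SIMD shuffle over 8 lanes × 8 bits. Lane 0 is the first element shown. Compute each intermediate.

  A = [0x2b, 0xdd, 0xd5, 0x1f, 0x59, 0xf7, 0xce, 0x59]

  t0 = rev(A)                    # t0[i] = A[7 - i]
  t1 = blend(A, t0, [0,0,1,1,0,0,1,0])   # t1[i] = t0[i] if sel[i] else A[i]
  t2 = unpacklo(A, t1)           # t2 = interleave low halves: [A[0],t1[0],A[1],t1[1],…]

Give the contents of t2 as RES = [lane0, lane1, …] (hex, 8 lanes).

RES = [0x2b, 0x2b, 0xdd, 0xdd, 0xd5, 0xf7, 0x1f, 0x59]

→ t0 |59|ce|f7|59|1f|d5|dd|2b|
→ t1 |2b|dd|f7|59|59|f7|dd|59|
→ t2 |2b|2b|dd|dd|d5|f7|1f|59|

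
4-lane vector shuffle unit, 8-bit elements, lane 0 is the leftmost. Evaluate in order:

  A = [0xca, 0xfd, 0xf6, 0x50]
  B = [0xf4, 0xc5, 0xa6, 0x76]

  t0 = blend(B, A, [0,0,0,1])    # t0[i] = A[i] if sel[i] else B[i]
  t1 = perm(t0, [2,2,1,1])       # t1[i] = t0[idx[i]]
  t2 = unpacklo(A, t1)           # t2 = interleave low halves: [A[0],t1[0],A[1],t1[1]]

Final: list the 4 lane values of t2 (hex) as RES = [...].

RES = [ 0xca  0xa6  0xfd  0xa6 ]

→ t0 |f4|c5|a6|50|
→ t1 |a6|a6|c5|c5|
→ t2 |ca|a6|fd|a6|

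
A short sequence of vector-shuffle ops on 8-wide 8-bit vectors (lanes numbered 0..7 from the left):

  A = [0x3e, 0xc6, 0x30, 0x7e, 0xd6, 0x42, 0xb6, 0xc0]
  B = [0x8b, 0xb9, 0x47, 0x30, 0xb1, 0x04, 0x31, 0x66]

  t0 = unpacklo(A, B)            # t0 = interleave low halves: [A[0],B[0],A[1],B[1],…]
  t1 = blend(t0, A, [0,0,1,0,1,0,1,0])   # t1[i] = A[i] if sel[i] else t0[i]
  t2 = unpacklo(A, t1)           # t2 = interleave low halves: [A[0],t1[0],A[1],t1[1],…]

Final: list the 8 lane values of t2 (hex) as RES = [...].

RES = [0x3e, 0x3e, 0xc6, 0x8b, 0x30, 0x30, 0x7e, 0xb9]

t0 = [0x3e, 0x8b, 0xc6, 0xb9, 0x30, 0x47, 0x7e, 0x30]
t1 = [0x3e, 0x8b, 0x30, 0xb9, 0xd6, 0x47, 0xb6, 0x30]
t2 = [0x3e, 0x3e, 0xc6, 0x8b, 0x30, 0x30, 0x7e, 0xb9]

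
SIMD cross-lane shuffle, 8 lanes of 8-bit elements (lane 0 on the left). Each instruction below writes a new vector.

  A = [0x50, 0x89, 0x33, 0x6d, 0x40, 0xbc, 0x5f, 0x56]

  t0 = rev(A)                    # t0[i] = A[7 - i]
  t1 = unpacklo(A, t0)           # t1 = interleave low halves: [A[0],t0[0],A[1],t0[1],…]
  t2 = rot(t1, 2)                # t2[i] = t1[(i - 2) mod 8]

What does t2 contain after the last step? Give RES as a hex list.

RES = [0x6d, 0x40, 0x50, 0x56, 0x89, 0x5f, 0x33, 0xbc]

→ t0 |56|5f|bc|40|6d|33|89|50|
→ t1 |50|56|89|5f|33|bc|6d|40|
→ t2 |6d|40|50|56|89|5f|33|bc|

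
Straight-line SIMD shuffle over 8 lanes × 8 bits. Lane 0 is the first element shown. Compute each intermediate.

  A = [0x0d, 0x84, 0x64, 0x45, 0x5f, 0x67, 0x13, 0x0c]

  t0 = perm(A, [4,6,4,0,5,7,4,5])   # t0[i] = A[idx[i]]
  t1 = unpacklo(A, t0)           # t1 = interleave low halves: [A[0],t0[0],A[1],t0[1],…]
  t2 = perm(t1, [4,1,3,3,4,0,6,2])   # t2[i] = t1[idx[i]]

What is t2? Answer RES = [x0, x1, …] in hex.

RES = [0x64, 0x5f, 0x13, 0x13, 0x64, 0x0d, 0x45, 0x84]

  t0: 5f 13 5f 0d 67 0c 5f 67
  t1: 0d 5f 84 13 64 5f 45 0d
  t2: 64 5f 13 13 64 0d 45 84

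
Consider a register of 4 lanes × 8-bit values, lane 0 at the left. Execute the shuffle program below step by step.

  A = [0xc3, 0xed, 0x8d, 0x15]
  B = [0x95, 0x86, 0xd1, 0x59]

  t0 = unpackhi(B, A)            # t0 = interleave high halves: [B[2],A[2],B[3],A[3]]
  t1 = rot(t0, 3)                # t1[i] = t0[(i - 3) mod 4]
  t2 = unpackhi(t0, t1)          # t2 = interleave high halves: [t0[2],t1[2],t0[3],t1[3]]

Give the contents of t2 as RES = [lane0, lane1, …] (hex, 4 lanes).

RES = [0x59, 0x15, 0x15, 0xd1]

t0 = [0xd1, 0x8d, 0x59, 0x15]
t1 = [0x8d, 0x59, 0x15, 0xd1]
t2 = [0x59, 0x15, 0x15, 0xd1]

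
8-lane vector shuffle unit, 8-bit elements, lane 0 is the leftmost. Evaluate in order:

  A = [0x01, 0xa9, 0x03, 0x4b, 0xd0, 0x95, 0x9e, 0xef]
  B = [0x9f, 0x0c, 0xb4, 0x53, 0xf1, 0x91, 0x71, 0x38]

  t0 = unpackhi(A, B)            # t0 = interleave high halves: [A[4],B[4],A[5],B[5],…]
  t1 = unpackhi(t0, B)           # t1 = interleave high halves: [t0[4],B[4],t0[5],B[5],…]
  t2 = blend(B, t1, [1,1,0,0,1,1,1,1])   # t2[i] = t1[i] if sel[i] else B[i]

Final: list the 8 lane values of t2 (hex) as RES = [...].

RES = [0x9e, 0xf1, 0xb4, 0x53, 0xef, 0x71, 0x38, 0x38]

  t0: d0 f1 95 91 9e 71 ef 38
  t1: 9e f1 71 91 ef 71 38 38
  t2: 9e f1 b4 53 ef 71 38 38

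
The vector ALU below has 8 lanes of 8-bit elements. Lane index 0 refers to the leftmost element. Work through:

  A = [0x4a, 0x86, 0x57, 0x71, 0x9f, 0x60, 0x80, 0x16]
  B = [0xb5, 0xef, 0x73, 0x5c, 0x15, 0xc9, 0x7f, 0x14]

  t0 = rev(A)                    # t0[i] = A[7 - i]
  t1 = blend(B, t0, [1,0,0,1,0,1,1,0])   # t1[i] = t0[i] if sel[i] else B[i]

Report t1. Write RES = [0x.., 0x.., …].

→ t0 |16|80|60|9f|71|57|86|4a|
→ t1 |16|ef|73|9f|15|57|86|14|

RES = [ 0x16  0xef  0x73  0x9f  0x15  0x57  0x86  0x14 ]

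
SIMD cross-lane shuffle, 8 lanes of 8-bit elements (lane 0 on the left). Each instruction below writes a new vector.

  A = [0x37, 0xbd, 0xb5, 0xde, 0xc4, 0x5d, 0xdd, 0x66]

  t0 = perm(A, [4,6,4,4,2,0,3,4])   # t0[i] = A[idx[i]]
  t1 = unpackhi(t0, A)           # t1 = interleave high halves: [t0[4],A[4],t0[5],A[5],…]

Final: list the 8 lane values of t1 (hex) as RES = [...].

RES = [ 0xb5  0xc4  0x37  0x5d  0xde  0xdd  0xc4  0x66 ]

→ t0 |c4|dd|c4|c4|b5|37|de|c4|
→ t1 |b5|c4|37|5d|de|dd|c4|66|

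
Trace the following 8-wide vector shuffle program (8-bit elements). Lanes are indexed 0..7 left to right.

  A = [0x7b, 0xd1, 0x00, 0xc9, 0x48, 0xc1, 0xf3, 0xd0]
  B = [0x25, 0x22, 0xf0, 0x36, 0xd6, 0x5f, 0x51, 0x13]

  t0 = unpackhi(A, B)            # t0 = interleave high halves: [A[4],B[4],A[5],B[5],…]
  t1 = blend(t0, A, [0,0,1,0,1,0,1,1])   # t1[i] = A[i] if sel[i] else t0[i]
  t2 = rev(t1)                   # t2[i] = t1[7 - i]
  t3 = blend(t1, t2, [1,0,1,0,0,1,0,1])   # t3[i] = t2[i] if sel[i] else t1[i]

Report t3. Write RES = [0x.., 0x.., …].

RES = [0xd0, 0xd6, 0x51, 0x5f, 0x48, 0x00, 0xf3, 0x48]

t0 = [0x48, 0xd6, 0xc1, 0x5f, 0xf3, 0x51, 0xd0, 0x13]
t1 = [0x48, 0xd6, 0x00, 0x5f, 0x48, 0x51, 0xf3, 0xd0]
t2 = [0xd0, 0xf3, 0x51, 0x48, 0x5f, 0x00, 0xd6, 0x48]
t3 = [0xd0, 0xd6, 0x51, 0x5f, 0x48, 0x00, 0xf3, 0x48]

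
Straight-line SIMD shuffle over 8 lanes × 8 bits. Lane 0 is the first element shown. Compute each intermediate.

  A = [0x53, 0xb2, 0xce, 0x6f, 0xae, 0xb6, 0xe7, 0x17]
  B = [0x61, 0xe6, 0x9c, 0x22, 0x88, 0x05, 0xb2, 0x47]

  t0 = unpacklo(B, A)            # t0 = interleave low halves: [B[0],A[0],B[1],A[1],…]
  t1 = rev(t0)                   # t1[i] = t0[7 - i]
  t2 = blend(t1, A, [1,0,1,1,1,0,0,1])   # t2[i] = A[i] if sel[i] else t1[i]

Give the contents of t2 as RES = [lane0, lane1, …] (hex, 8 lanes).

RES = [ 0x53  0x22  0xce  0x6f  0xae  0xe6  0x53  0x17 ]

→ t0 |61|53|e6|b2|9c|ce|22|6f|
→ t1 |6f|22|ce|9c|b2|e6|53|61|
→ t2 |53|22|ce|6f|ae|e6|53|17|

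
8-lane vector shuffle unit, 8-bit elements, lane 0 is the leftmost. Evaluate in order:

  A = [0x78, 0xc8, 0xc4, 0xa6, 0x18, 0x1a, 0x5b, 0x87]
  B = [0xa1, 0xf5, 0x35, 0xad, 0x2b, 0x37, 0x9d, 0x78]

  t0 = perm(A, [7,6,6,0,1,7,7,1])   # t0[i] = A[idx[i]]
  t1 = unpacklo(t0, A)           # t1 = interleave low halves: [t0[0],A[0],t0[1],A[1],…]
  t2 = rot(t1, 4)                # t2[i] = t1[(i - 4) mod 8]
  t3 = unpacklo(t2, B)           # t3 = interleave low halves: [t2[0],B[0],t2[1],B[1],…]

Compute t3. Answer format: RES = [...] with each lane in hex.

t0 = [0x87, 0x5b, 0x5b, 0x78, 0xc8, 0x87, 0x87, 0xc8]
t1 = [0x87, 0x78, 0x5b, 0xc8, 0x5b, 0xc4, 0x78, 0xa6]
t2 = [0x5b, 0xc4, 0x78, 0xa6, 0x87, 0x78, 0x5b, 0xc8]
t3 = [0x5b, 0xa1, 0xc4, 0xf5, 0x78, 0x35, 0xa6, 0xad]

RES = [0x5b, 0xa1, 0xc4, 0xf5, 0x78, 0x35, 0xa6, 0xad]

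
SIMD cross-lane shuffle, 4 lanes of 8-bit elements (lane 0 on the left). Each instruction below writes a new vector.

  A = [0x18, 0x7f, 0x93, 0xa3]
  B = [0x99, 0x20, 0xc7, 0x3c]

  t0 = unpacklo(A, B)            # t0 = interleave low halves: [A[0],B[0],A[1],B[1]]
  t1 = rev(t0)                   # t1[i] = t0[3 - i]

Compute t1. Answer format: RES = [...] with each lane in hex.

  t0: 18 99 7f 20
  t1: 20 7f 99 18

RES = [0x20, 0x7f, 0x99, 0x18]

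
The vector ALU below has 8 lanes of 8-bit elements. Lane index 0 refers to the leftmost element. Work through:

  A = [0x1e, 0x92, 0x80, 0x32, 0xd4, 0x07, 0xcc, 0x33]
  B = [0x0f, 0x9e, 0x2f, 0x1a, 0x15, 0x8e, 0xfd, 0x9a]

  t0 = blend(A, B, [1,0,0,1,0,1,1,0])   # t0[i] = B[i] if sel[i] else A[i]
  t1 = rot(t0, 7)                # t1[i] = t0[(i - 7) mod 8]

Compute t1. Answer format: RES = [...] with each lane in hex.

t0 = [0x0f, 0x92, 0x80, 0x1a, 0xd4, 0x8e, 0xfd, 0x33]
t1 = [0x92, 0x80, 0x1a, 0xd4, 0x8e, 0xfd, 0x33, 0x0f]

RES = [ 0x92  0x80  0x1a  0xd4  0x8e  0xfd  0x33  0x0f ]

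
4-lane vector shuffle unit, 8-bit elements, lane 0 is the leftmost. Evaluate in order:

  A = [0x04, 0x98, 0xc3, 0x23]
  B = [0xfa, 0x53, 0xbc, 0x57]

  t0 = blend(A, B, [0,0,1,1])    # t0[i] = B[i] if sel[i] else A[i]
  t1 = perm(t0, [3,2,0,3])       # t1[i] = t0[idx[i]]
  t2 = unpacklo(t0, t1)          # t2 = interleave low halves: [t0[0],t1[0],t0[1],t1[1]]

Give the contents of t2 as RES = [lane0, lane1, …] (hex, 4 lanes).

RES = [ 0x04  0x57  0x98  0xbc ]

  t0: 04 98 bc 57
  t1: 57 bc 04 57
  t2: 04 57 98 bc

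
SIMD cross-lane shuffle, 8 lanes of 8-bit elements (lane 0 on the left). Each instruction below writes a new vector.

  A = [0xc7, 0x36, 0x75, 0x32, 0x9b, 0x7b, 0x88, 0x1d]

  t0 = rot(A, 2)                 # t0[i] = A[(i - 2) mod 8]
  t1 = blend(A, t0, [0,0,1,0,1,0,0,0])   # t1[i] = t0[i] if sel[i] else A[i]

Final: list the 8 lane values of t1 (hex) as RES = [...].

t0 = [0x88, 0x1d, 0xc7, 0x36, 0x75, 0x32, 0x9b, 0x7b]
t1 = [0xc7, 0x36, 0xc7, 0x32, 0x75, 0x7b, 0x88, 0x1d]

RES = [0xc7, 0x36, 0xc7, 0x32, 0x75, 0x7b, 0x88, 0x1d]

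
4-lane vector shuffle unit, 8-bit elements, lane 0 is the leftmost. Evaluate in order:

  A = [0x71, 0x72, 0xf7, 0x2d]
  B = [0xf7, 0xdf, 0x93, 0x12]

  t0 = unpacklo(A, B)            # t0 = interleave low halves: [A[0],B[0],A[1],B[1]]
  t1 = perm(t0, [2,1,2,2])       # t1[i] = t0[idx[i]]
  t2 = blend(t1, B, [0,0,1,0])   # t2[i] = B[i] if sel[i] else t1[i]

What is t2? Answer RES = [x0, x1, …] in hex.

RES = [0x72, 0xf7, 0x93, 0x72]

  t0: 71 f7 72 df
  t1: 72 f7 72 72
  t2: 72 f7 93 72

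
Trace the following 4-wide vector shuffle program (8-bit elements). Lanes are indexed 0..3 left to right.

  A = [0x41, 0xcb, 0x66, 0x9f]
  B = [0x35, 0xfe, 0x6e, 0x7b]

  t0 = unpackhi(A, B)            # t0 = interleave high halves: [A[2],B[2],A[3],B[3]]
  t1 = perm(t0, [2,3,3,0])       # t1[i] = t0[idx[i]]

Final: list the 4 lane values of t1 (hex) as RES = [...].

RES = [0x9f, 0x7b, 0x7b, 0x66]

→ t0 |66|6e|9f|7b|
→ t1 |9f|7b|7b|66|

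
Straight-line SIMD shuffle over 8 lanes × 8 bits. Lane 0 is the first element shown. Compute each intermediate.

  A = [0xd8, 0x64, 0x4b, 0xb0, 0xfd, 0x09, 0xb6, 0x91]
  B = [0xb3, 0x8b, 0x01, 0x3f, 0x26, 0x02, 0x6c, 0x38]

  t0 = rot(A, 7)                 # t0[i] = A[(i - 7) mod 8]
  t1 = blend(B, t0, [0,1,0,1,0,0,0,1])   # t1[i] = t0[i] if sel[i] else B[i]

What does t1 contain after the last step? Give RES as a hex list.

RES = [0xb3, 0x4b, 0x01, 0xfd, 0x26, 0x02, 0x6c, 0xd8]

  t0: 64 4b b0 fd 09 b6 91 d8
  t1: b3 4b 01 fd 26 02 6c d8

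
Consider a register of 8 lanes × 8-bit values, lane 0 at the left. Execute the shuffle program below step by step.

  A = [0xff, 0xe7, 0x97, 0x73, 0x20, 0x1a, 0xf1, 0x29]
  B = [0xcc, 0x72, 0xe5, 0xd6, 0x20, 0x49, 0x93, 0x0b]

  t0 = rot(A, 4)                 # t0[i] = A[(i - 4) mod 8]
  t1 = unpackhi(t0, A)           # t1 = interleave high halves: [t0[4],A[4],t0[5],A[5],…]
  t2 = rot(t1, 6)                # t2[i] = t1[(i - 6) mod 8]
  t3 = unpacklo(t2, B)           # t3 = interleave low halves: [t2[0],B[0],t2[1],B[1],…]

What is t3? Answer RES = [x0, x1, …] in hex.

RES = [0xe7, 0xcc, 0x1a, 0x72, 0x97, 0xe5, 0xf1, 0xd6]

→ t0 |20|1a|f1|29|ff|e7|97|73|
→ t1 |ff|20|e7|1a|97|f1|73|29|
→ t2 |e7|1a|97|f1|73|29|ff|20|
→ t3 |e7|cc|1a|72|97|e5|f1|d6|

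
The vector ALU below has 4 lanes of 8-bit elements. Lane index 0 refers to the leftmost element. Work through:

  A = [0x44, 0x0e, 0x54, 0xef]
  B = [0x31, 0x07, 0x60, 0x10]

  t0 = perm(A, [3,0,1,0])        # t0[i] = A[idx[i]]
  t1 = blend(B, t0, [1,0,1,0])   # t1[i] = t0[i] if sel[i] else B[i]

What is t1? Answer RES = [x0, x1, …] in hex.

RES = [ 0xef  0x07  0x0e  0x10 ]

t0 = [0xef, 0x44, 0x0e, 0x44]
t1 = [0xef, 0x07, 0x0e, 0x10]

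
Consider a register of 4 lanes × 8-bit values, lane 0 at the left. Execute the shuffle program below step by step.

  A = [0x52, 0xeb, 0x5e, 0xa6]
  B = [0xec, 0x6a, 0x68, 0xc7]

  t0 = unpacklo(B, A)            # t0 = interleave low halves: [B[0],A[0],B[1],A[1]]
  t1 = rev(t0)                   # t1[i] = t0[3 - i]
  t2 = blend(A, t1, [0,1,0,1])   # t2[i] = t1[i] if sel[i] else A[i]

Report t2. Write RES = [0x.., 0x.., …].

RES = [ 0x52  0x6a  0x5e  0xec ]

→ t0 |ec|52|6a|eb|
→ t1 |eb|6a|52|ec|
→ t2 |52|6a|5e|ec|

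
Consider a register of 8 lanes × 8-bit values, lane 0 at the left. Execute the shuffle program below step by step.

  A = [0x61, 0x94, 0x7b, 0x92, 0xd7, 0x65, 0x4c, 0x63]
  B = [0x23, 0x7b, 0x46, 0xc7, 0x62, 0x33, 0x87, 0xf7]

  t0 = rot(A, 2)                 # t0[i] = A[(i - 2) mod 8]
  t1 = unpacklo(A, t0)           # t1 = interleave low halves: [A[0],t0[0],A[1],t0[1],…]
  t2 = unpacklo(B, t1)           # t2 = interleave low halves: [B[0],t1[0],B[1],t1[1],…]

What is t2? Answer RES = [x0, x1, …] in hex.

  t0: 4c 63 61 94 7b 92 d7 65
  t1: 61 4c 94 63 7b 61 92 94
  t2: 23 61 7b 4c 46 94 c7 63

RES = [0x23, 0x61, 0x7b, 0x4c, 0x46, 0x94, 0xc7, 0x63]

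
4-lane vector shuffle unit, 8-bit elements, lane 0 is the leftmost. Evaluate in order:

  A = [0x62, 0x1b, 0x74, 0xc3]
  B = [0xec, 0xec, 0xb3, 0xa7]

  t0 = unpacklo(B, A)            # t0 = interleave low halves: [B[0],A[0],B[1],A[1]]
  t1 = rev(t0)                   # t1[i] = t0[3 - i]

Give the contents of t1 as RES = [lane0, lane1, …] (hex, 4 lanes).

  t0: ec 62 ec 1b
  t1: 1b ec 62 ec

RES = [ 0x1b  0xec  0x62  0xec ]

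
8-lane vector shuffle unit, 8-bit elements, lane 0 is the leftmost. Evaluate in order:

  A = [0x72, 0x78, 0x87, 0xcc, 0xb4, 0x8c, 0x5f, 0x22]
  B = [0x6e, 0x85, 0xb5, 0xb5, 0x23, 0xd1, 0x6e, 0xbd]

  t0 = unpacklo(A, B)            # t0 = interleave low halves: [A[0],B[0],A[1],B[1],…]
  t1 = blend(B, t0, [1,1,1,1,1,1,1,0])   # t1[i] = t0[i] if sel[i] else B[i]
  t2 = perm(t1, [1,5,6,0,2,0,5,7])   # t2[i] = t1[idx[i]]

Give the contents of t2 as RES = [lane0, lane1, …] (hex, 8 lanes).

RES = [0x6e, 0xb5, 0xcc, 0x72, 0x78, 0x72, 0xb5, 0xbd]

→ t0 |72|6e|78|85|87|b5|cc|b5|
→ t1 |72|6e|78|85|87|b5|cc|bd|
→ t2 |6e|b5|cc|72|78|72|b5|bd|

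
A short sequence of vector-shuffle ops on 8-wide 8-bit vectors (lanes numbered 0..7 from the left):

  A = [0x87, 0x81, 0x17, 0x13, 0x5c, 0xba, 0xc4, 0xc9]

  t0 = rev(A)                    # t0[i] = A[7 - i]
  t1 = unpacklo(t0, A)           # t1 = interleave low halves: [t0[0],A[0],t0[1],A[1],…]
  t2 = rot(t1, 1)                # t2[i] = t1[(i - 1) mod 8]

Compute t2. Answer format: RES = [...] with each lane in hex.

RES = [ 0x13  0xc9  0x87  0xc4  0x81  0xba  0x17  0x5c ]

  t0: c9 c4 ba 5c 13 17 81 87
  t1: c9 87 c4 81 ba 17 5c 13
  t2: 13 c9 87 c4 81 ba 17 5c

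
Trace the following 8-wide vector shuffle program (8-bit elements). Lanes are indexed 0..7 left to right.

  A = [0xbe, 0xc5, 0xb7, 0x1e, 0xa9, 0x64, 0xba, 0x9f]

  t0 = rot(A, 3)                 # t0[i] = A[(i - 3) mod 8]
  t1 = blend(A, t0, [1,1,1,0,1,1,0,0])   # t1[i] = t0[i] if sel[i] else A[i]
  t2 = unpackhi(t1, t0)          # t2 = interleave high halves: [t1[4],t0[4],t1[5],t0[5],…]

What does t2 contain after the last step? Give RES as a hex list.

→ t0 |64|ba|9f|be|c5|b7|1e|a9|
→ t1 |64|ba|9f|1e|c5|b7|ba|9f|
→ t2 |c5|c5|b7|b7|ba|1e|9f|a9|

RES = [ 0xc5  0xc5  0xb7  0xb7  0xba  0x1e  0x9f  0xa9 ]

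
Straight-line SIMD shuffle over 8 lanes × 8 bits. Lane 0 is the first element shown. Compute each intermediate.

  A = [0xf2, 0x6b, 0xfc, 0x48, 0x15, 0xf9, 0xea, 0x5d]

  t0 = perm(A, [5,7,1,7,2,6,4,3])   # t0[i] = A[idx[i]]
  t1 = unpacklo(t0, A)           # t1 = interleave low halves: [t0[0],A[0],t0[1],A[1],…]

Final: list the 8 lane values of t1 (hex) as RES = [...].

RES = [ 0xf9  0xf2  0x5d  0x6b  0x6b  0xfc  0x5d  0x48 ]

→ t0 |f9|5d|6b|5d|fc|ea|15|48|
→ t1 |f9|f2|5d|6b|6b|fc|5d|48|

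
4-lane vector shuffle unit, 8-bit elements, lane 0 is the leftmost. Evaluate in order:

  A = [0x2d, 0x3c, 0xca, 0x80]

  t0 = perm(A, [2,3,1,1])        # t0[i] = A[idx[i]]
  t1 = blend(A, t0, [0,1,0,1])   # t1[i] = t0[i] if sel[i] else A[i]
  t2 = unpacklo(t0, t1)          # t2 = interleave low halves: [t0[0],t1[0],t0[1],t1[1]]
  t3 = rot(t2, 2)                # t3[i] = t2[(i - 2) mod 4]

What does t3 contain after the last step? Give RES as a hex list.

RES = [0x80, 0x80, 0xca, 0x2d]

  t0: ca 80 3c 3c
  t1: 2d 80 ca 3c
  t2: ca 2d 80 80
  t3: 80 80 ca 2d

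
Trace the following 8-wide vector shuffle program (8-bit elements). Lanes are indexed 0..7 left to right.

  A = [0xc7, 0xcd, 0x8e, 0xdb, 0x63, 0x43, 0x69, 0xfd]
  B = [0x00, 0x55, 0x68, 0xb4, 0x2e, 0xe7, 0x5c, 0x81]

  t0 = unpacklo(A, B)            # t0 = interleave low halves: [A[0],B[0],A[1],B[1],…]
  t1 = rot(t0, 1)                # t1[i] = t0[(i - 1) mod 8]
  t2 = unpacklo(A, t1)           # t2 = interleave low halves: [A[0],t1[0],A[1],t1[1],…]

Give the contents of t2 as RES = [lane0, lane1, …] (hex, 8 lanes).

  t0: c7 00 cd 55 8e 68 db b4
  t1: b4 c7 00 cd 55 8e 68 db
  t2: c7 b4 cd c7 8e 00 db cd

RES = [ 0xc7  0xb4  0xcd  0xc7  0x8e  0x00  0xdb  0xcd ]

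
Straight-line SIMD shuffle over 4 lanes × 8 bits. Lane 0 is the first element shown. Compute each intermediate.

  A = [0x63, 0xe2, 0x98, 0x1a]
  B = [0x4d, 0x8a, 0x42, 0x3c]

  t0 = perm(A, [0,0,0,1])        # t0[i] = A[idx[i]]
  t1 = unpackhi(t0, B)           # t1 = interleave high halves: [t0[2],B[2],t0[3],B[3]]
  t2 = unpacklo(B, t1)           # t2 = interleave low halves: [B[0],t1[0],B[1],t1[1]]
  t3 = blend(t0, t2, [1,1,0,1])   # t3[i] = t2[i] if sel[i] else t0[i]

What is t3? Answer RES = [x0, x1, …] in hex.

RES = [ 0x4d  0x63  0x63  0x42 ]

  t0: 63 63 63 e2
  t1: 63 42 e2 3c
  t2: 4d 63 8a 42
  t3: 4d 63 63 42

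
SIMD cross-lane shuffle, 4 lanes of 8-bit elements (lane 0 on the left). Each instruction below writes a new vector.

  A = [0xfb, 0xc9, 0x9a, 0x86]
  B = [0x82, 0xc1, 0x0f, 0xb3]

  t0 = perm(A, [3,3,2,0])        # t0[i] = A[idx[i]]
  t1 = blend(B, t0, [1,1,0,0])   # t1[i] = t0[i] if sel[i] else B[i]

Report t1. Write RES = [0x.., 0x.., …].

RES = [ 0x86  0x86  0x0f  0xb3 ]

  t0: 86 86 9a fb
  t1: 86 86 0f b3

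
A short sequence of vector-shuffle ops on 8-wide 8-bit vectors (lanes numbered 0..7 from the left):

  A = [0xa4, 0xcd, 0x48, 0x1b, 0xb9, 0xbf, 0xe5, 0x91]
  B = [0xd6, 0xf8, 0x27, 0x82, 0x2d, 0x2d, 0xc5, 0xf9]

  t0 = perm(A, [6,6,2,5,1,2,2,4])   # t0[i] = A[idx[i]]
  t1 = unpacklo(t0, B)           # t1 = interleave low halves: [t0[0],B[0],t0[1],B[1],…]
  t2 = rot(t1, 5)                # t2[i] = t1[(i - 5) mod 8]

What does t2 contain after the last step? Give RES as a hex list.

t0 = [0xe5, 0xe5, 0x48, 0xbf, 0xcd, 0x48, 0x48, 0xb9]
t1 = [0xe5, 0xd6, 0xe5, 0xf8, 0x48, 0x27, 0xbf, 0x82]
t2 = [0xf8, 0x48, 0x27, 0xbf, 0x82, 0xe5, 0xd6, 0xe5]

RES = [ 0xf8  0x48  0x27  0xbf  0x82  0xe5  0xd6  0xe5 ]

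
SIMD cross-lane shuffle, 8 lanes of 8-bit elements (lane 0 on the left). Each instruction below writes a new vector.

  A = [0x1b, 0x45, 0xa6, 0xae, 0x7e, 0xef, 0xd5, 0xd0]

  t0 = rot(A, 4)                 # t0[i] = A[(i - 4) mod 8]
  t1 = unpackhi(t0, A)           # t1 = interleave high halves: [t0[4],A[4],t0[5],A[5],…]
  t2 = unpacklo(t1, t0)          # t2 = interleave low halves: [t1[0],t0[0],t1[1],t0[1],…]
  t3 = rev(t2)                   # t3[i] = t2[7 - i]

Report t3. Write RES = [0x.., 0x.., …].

t0 = [0x7e, 0xef, 0xd5, 0xd0, 0x1b, 0x45, 0xa6, 0xae]
t1 = [0x1b, 0x7e, 0x45, 0xef, 0xa6, 0xd5, 0xae, 0xd0]
t2 = [0x1b, 0x7e, 0x7e, 0xef, 0x45, 0xd5, 0xef, 0xd0]
t3 = [0xd0, 0xef, 0xd5, 0x45, 0xef, 0x7e, 0x7e, 0x1b]

RES = [ 0xd0  0xef  0xd5  0x45  0xef  0x7e  0x7e  0x1b ]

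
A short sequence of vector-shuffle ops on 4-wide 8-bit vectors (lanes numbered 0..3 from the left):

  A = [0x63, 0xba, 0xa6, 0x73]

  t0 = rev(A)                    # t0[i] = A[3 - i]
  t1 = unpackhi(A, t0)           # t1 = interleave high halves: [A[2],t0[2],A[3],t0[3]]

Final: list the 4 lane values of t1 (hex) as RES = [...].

t0 = [0x73, 0xa6, 0xba, 0x63]
t1 = [0xa6, 0xba, 0x73, 0x63]

RES = [0xa6, 0xba, 0x73, 0x63]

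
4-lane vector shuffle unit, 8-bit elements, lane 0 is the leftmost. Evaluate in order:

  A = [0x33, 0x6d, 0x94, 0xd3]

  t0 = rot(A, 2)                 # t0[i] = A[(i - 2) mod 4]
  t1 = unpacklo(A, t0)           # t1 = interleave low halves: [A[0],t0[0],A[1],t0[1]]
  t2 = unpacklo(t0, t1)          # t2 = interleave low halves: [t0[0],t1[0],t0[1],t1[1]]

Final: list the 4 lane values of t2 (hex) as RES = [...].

RES = [ 0x94  0x33  0xd3  0x94 ]

→ t0 |94|d3|33|6d|
→ t1 |33|94|6d|d3|
→ t2 |94|33|d3|94|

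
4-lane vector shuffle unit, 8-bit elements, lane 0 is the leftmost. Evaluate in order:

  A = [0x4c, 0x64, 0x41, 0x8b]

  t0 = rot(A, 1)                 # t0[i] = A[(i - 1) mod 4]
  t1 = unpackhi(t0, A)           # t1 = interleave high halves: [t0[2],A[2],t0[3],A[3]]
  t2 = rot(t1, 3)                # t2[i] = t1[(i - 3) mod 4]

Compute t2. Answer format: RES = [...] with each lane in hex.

RES = [0x41, 0x41, 0x8b, 0x64]

t0 = [0x8b, 0x4c, 0x64, 0x41]
t1 = [0x64, 0x41, 0x41, 0x8b]
t2 = [0x41, 0x41, 0x8b, 0x64]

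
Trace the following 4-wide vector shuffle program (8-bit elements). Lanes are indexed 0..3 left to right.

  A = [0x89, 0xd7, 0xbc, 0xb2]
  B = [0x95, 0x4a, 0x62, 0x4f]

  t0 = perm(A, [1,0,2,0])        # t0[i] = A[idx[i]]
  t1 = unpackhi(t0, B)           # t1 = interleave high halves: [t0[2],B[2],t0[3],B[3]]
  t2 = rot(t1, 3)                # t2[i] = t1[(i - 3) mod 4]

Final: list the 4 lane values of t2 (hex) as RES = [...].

RES = [ 0x62  0x89  0x4f  0xbc ]

→ t0 |d7|89|bc|89|
→ t1 |bc|62|89|4f|
→ t2 |62|89|4f|bc|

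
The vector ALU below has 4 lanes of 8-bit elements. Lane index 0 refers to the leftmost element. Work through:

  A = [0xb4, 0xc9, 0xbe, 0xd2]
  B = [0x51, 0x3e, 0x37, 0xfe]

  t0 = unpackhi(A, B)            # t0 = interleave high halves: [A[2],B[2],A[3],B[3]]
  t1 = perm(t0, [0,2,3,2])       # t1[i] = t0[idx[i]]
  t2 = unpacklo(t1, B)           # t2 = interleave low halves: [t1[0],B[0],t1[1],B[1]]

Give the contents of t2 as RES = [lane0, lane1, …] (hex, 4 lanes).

RES = [0xbe, 0x51, 0xd2, 0x3e]

  t0: be 37 d2 fe
  t1: be d2 fe d2
  t2: be 51 d2 3e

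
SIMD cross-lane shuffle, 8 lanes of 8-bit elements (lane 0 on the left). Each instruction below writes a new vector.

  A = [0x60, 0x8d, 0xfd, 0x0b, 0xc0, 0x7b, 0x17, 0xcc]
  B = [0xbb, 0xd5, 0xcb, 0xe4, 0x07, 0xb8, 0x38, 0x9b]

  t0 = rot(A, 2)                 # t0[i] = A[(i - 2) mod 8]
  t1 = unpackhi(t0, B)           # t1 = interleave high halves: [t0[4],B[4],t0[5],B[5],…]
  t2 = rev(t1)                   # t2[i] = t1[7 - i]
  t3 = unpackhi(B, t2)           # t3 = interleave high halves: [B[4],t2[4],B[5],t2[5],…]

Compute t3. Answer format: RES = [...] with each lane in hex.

RES = [0x07, 0xb8, 0xb8, 0x0b, 0x38, 0x07, 0x9b, 0xfd]

  t0: 17 cc 60 8d fd 0b c0 7b
  t1: fd 07 0b b8 c0 38 7b 9b
  t2: 9b 7b 38 c0 b8 0b 07 fd
  t3: 07 b8 b8 0b 38 07 9b fd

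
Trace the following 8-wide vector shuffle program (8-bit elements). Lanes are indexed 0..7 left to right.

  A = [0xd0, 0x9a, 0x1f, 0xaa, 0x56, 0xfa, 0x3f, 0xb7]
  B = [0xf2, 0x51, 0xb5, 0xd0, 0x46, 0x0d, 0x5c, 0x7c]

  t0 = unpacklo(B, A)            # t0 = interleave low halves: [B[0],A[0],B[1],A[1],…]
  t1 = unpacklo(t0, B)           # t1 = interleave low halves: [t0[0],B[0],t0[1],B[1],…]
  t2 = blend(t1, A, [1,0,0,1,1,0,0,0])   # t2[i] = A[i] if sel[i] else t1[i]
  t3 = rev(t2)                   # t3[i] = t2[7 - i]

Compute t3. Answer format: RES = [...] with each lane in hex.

→ t0 |f2|d0|51|9a|b5|1f|d0|aa|
→ t1 |f2|f2|d0|51|51|b5|9a|d0|
→ t2 |d0|f2|d0|aa|56|b5|9a|d0|
→ t3 |d0|9a|b5|56|aa|d0|f2|d0|

RES = [0xd0, 0x9a, 0xb5, 0x56, 0xaa, 0xd0, 0xf2, 0xd0]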